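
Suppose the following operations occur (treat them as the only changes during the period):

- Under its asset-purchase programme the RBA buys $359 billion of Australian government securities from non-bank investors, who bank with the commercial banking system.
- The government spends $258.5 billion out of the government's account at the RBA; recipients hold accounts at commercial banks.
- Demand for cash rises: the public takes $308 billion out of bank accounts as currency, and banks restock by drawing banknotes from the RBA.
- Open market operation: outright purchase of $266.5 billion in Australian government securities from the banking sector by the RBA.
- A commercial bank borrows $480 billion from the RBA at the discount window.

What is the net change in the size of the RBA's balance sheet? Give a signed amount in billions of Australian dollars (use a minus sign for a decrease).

+$1105.5 billion

RBA balance sheet:
  Assets:      Securities +$625.5B, Loans to banks +$480B
  Liabilities: Bank reserves +$1056B, Currency in circulation +$308B, Government deposits −$258.5B
Change in total RBA assets = +$1105.5 billion.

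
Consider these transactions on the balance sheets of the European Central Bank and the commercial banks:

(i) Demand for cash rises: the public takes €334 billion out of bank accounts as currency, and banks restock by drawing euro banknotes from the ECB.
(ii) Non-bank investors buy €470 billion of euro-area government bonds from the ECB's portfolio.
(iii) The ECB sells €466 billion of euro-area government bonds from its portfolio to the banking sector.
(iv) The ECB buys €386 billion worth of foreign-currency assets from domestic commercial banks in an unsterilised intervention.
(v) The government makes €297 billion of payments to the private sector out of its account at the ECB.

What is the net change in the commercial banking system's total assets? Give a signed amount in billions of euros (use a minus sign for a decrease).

-€507 billion

Currency withdrawal €334 billion: bank balance sheets shrink → −€334B.
Asset sale (to non-banks) €470 billion: bank balance sheets shrink → −€470B.
OMO sale (to banks) €466 billion: just an asset swap on bank balance sheets → 0.
FX purchase €386 billion: just an asset swap on bank balance sheets → 0.
Government spending €297 billion: bank balance sheets expand → +€297B.
Net: −334 − 470 + 0 + 0 + 297 = -€507 billion.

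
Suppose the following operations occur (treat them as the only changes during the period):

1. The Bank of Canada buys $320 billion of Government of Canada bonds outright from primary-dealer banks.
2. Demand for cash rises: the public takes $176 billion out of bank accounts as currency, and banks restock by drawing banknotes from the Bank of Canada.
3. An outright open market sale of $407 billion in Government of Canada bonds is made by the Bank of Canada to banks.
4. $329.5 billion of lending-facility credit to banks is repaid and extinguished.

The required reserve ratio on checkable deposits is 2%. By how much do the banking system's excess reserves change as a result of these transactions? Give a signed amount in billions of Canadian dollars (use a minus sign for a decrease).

-$588.98 billion

OMO purchase (from banks) $320 billion: reserves +$320B, deposits 0.
Currency withdrawal $176 billion: reserves −$176B, deposits −$176B.
OMO sale (to banks) $407 billion: reserves −$407B, deposits 0.
Discount-window repayment $329.5 billion: reserves −$329.5B, deposits 0.
Totals: Δreserves = −$592.5B, Δdeposits = −$176B.
Δrequired reserves = 2% × −$176B = −$3.52B.
Δexcess reserves = Δreserves − Δrequired = −$592.5B − (−$3.52B) = -$588.98 billion.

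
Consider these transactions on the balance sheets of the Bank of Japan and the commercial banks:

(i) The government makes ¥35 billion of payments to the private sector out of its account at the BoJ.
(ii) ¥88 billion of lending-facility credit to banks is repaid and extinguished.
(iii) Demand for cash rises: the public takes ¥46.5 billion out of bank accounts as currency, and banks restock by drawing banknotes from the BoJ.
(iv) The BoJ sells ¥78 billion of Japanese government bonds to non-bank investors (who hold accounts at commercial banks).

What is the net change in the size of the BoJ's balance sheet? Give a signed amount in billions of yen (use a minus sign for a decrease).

-¥166 billion

BoJ balance sheet:
  Assets:      Securities −¥78B, Loans to banks −¥88B
  Liabilities: Bank reserves −¥177.5B, Currency in circulation +¥46.5B, Government deposits −¥35B
Change in total BoJ assets = -¥166 billion.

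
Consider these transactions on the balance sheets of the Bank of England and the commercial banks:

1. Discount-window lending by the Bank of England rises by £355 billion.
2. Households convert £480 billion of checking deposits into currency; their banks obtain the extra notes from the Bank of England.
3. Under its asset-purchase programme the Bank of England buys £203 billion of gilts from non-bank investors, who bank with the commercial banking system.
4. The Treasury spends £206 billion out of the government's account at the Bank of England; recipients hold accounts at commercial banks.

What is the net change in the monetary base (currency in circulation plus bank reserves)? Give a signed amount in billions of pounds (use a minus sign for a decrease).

Discount-window loan £355 billion: Bank of England balance sheet expands → +£355B.
Currency withdrawal £480 billion: just a shift between currency and reserves — both are base money → 0.
Asset purchase (from non-banks) £203 billion: Bank of England balance sheet expands → +£203B.
Government spending £206 billion: a non-base liability converts back to reserves → +£206B.
Net: 355 + 0 + 203 + 206 = +£764 billion.

+£764 billion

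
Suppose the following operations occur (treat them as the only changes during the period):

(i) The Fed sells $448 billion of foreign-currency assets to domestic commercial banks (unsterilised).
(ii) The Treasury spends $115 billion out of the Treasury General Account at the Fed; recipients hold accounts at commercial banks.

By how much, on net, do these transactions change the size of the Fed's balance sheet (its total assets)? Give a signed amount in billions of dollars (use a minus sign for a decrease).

FX sale $448 billion: a Fed asset is shed → −$448B.
Government spending $115 billion: only the composition of liabilities changes → 0.
Net: −448 + 0 = -$448 billion.

-$448 billion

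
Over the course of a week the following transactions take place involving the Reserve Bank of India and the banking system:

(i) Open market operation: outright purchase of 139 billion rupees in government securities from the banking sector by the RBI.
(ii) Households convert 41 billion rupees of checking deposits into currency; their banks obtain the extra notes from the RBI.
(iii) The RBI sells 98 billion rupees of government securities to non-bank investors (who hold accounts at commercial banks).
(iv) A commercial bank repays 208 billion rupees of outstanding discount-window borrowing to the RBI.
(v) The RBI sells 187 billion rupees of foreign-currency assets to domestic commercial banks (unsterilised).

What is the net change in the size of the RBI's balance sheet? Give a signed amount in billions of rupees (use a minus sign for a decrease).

-354 billion

OMO purchase (from banks) 139 billion rupees: an RBI asset is acquired → +139B.
Currency withdrawal 41 billion rupees: only the composition of liabilities changes → 0.
Asset sale (to non-banks) 98 billion rupees: an RBI asset is shed → −98B.
Discount-window repayment 208 billion rupees: an RBI asset is shed → −208B.
FX sale 187 billion rupees: an RBI asset is shed → −187B.
Net: 139 + 0 − 98 − 208 − 187 = -354 billion.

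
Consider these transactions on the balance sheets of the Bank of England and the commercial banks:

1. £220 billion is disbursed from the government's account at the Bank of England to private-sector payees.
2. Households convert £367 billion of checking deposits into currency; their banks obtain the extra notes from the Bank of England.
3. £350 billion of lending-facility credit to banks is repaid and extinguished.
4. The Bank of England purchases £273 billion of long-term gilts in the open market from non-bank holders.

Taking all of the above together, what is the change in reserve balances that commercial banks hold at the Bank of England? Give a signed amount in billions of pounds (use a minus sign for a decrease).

-£224 billion

Bank of England balance sheet:
  Assets:      Securities +£273B, Loans to banks −£350B
  Liabilities: Bank reserves −£224B, Currency in circulation +£367B, Government deposits −£220B
So the change in reserve balances that commercial banks hold at the Bank of England is -£224 billion.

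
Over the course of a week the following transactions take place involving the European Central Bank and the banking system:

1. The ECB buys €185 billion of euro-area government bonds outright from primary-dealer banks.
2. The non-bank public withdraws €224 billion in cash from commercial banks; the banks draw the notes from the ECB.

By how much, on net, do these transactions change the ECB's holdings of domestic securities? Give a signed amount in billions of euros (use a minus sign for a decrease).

ECB balance sheet:
  Assets:      Securities +€185B
  Liabilities: Bank reserves −€39B, Currency in circulation +€224B
Commercial banking system:
  Assets:      Reserves at CB −€39B, Securities −€185B
  Liabilities: Checkable deposits −€224B
So the change in the ECB's holdings of domestic securities is +€185 billion.

+€185 billion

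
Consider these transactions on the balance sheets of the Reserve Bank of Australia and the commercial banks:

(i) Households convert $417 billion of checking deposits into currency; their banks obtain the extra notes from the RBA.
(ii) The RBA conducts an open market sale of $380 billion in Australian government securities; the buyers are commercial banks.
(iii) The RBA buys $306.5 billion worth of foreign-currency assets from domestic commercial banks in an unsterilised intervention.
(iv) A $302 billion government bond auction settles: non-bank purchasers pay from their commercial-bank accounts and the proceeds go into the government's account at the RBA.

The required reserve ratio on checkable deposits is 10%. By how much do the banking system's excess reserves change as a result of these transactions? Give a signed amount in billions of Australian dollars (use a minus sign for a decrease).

Currency withdrawal $417 billion: reserves −$417B, deposits −$417B.
OMO sale (to banks) $380 billion: reserves −$380B, deposits 0.
FX purchase $306.5 billion: reserves +$306.5B, deposits 0.
Government account inflow $302 billion: reserves −$302B, deposits −$302B.
Totals: Δreserves = −$792.5B, Δdeposits = −$719B.
Δrequired reserves = 10% × −$719B = −$71.9B.
Δexcess reserves = Δreserves − Δrequired = −$792.5B − (−$71.9B) = -$720.6 billion.

-$720.6 billion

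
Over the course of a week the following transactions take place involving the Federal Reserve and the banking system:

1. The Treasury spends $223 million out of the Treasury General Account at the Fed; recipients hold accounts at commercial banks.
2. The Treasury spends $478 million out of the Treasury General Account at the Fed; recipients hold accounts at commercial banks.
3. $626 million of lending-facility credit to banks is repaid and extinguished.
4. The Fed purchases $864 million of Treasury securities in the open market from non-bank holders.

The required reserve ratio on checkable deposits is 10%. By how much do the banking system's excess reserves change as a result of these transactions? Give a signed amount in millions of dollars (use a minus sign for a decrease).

+$782.5 million

Government spending $223 million: reserves +$223M, deposits +$223M.
Government spending $478 million: reserves +$478M, deposits +$478M.
Discount-window repayment $626 million: reserves −$626M, deposits 0.
Asset purchase (from non-banks) $864 million: reserves +$864M, deposits +$864M.
Totals: Δreserves = +$939M, Δdeposits = +$1565M.
Δrequired reserves = 10% × +$1565M = +$156.5M.
Δexcess reserves = Δreserves − Δrequired = +$939M − (+$156.5M) = +$782.5 million.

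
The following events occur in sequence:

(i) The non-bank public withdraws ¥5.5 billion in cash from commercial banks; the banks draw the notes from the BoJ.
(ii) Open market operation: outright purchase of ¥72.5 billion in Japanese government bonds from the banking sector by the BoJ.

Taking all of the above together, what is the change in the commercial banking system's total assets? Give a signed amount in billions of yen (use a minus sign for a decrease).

Currency withdrawal ¥5.5 billion: bank balance sheets shrink → −¥5.5B.
OMO purchase (from banks) ¥72.5 billion: just an asset swap on bank balance sheets → 0.
Net: −5.5 + 0 = -¥5.5 billion.

-¥5.5 billion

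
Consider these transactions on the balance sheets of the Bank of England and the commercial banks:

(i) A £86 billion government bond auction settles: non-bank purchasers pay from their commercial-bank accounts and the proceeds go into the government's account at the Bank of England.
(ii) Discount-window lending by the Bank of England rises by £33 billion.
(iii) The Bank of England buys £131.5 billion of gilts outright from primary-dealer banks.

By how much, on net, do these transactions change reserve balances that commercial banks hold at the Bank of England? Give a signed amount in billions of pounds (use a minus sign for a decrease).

Government account inflow £86 billion: funds move from bank reserves into the government account → −£86B.
Discount-window loan £33 billion: the loan is credited to the bank's reserve account → +£33B.
OMO purchase (from banks) £131.5 billion: the Bank of England pays by crediting reserve accounts → +£131.5B.
Net: −86 + 33 + 131.5 = +£78.5 billion.

+£78.5 billion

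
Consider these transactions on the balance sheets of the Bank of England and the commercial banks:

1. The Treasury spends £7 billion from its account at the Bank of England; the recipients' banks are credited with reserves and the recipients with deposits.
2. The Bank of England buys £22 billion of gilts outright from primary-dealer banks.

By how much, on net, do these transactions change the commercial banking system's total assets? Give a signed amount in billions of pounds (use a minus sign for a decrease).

+£7 billion

Government spending £7 billion: bank balance sheets expand → +£7B.
OMO purchase (from banks) £22 billion: just an asset swap on bank balance sheets → 0.
Net: 7 + 0 = +£7 billion.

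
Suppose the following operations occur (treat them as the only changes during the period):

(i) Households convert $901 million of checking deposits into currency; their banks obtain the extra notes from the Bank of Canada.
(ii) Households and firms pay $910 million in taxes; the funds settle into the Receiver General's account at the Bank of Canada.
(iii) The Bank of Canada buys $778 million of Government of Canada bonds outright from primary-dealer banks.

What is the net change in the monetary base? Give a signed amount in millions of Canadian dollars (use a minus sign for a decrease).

-$132 million

Currency withdrawal $901 million: just a shift between currency and reserves — both are base money → 0.
Government account inflow $910 million: reserves shift to a non-base liability → −$910M.
OMO purchase (from banks) $778 million: Bank of Canada balance sheet expands → +$778M.
Net: 0 − 910 + 778 = -$132 million.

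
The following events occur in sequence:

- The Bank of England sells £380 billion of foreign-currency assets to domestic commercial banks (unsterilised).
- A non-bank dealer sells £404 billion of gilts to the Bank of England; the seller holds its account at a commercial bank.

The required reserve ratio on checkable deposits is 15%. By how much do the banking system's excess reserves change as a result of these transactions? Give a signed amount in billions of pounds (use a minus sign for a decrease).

-£36.6 billion

FX sale £380 billion: reserves −£380B, deposits 0.
Asset purchase (from non-banks) £404 billion: reserves +£404B, deposits +£404B.
Totals: Δreserves = +£24B, Δdeposits = +£404B.
Δrequired reserves = 15% × +£404B = +£60.6B.
Δexcess reserves = Δreserves − Δrequired = +£24B − (+£60.6B) = -£36.6 billion.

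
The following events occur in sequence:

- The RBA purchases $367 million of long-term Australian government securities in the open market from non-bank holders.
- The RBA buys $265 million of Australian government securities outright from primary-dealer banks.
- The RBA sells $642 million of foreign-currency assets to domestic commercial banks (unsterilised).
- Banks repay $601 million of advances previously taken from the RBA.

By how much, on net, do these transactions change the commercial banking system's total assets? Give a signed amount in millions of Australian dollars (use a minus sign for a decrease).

-$234 million

Asset purchase (from non-banks) $367 million: bank balance sheets expand → +$367M.
OMO purchase (from banks) $265 million: just an asset swap on bank balance sheets → 0.
FX sale $642 million: just an asset swap on bank balance sheets → 0.
Discount-window repayment $601 million: bank balance sheets shrink → −$601M.
Net: 367 + 0 + 0 − 601 = -$234 million.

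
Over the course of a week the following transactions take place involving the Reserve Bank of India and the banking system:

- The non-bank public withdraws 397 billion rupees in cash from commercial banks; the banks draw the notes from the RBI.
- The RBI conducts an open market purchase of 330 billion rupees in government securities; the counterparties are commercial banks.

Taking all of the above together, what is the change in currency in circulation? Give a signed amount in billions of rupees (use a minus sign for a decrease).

+397 billion

Currency withdrawal 397 billion rupees: notes leave the central bank → +397B.
OMO purchase (from banks) 330 billion rupees: no currency enters or leaves circulation → 0.
Net: 397 + 0 = +397 billion.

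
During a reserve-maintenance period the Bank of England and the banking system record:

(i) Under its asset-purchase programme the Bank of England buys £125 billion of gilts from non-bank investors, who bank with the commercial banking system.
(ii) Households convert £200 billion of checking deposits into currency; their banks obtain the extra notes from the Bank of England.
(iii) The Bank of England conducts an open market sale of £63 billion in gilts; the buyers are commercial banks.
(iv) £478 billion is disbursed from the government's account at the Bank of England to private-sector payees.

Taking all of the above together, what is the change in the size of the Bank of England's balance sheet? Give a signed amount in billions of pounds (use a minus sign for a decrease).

Bank of England balance sheet:
  Assets:      Securities +£62B
  Liabilities: Bank reserves +£340B, Currency in circulation +£200B, Government deposits −£478B
Commercial banking system:
  Assets:      Reserves at CB +£340B, Securities +£63B
  Liabilities: Checkable deposits +£403B
Change in total Bank of England assets = +£62 billion.

+£62 billion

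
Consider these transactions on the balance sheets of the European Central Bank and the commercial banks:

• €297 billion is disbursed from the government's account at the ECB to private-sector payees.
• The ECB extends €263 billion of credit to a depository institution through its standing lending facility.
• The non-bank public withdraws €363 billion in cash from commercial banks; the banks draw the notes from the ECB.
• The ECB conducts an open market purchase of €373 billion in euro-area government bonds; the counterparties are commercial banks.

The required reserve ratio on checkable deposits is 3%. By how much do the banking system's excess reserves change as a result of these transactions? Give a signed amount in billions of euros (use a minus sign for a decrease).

Government spending €297 billion: reserves +€297B, deposits +€297B.
Discount-window loan €263 billion: reserves +€263B, deposits 0.
Currency withdrawal €363 billion: reserves −€363B, deposits −€363B.
OMO purchase (from banks) €373 billion: reserves +€373B, deposits 0.
Totals: Δreserves = +€570B, Δdeposits = −€66B.
Δrequired reserves = 3% × −€66B = −€1.98B.
Δexcess reserves = Δreserves − Δrequired = +€570B − (−€1.98B) = +€571.98 billion.

+€571.98 billion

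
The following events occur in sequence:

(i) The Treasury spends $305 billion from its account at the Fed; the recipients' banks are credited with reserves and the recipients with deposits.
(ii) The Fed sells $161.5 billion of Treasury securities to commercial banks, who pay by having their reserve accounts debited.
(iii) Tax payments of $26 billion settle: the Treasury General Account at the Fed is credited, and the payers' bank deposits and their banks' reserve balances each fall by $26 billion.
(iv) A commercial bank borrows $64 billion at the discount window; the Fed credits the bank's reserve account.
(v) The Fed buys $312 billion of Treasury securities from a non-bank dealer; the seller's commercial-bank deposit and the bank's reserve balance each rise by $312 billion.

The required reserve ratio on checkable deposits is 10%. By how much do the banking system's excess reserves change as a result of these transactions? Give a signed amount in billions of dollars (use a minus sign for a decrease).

Government spending $305 billion: reserves +$305B, deposits +$305B.
OMO sale (to banks) $161.5 billion: reserves −$161.5B, deposits 0.
Government account inflow $26 billion: reserves −$26B, deposits −$26B.
Discount-window loan $64 billion: reserves +$64B, deposits 0.
Asset purchase (from non-banks) $312 billion: reserves +$312B, deposits +$312B.
Totals: Δreserves = +$493.5B, Δdeposits = +$591B.
Δrequired reserves = 10% × +$591B = +$59.1B.
Δexcess reserves = Δreserves − Δrequired = +$493.5B − (+$59.1B) = +$434.4 billion.

+$434.4 billion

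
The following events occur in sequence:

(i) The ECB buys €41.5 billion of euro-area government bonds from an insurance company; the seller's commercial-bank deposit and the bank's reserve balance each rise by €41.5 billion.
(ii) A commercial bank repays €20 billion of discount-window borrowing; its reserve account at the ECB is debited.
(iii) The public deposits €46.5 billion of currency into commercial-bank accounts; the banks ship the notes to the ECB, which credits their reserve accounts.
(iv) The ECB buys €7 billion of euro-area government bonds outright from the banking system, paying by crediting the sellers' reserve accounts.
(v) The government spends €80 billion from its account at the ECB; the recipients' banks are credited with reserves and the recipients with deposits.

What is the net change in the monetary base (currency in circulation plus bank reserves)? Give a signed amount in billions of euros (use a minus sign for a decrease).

ECB balance sheet:
  Assets:      Securities +€48.5B, Loans to banks −€20B
  Liabilities: Bank reserves +€155B, Currency in circulation −€46.5B, Government deposits −€80B
Monetary base = currency + reserves: −€46.5B + (+€155B) = +€108.5 billion.

+€108.5 billion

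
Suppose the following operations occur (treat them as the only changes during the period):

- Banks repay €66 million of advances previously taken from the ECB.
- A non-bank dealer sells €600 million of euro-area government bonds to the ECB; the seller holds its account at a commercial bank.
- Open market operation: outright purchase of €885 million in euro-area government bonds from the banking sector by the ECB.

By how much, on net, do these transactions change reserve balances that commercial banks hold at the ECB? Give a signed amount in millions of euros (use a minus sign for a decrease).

+€1419 million

Discount-window repayment €66 million: repayment is debited from reserves → −€66M.
Asset purchase (from non-banks) €600 million: the ECB pays by crediting reserve accounts → +€600M.
OMO purchase (from banks) €885 million: the ECB pays by crediting reserve accounts → +€885M.
Net: −66 + 600 + 885 = +€1419 million.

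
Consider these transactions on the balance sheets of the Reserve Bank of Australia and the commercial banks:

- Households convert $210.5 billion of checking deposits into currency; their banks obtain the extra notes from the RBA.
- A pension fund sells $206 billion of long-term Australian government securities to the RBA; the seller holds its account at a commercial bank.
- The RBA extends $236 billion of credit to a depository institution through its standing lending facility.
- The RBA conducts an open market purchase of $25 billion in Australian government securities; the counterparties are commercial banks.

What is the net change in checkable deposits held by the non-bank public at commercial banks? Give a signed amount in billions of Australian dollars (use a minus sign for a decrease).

RBA balance sheet:
  Assets:      Securities +$231B, Loans to banks +$236B
  Liabilities: Bank reserves +$256.5B, Currency in circulation +$210.5B
Commercial banking system:
  Assets:      Reserves at CB +$256.5B, Securities −$25B
  Liabilities: Checkable deposits −$4.5B, Borrowings from CB +$236B
So the change in checkable deposits held by the non-bank public at commercial banks is -$4.5 billion.

-$4.5 billion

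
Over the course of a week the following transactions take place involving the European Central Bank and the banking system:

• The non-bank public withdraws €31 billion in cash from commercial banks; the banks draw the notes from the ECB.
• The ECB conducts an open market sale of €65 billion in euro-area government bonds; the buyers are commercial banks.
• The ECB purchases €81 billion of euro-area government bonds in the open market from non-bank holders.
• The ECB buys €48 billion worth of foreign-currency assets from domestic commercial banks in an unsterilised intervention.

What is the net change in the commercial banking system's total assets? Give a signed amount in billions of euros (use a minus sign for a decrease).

+€50 billion

ECB balance sheet:
  Assets:      Securities +€16B, Foreign assets +€48B
  Liabilities: Bank reserves +€33B, Currency in circulation +€31B
Commercial banking system:
  Assets:      Reserves at CB +€33B, Securities +€65B, Foreign assets −€48B
  Liabilities: Checkable deposits +€50B
Change in total bank assets = +€50 billion.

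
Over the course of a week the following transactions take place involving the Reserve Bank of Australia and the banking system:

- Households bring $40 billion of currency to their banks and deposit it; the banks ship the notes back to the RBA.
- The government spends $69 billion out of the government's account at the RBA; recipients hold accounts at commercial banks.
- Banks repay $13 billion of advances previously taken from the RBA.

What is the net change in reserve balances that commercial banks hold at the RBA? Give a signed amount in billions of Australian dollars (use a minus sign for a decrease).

+$96 billion

Currency deposit $40 billion: returned notes are swapped for reserve credit → +$40B.
Government spending $69 billion: government payments flow into bank reserve accounts → +$69B.
Discount-window repayment $13 billion: repayment is debited from reserves → −$13B.
Net: 40 + 69 − 13 = +$96 billion.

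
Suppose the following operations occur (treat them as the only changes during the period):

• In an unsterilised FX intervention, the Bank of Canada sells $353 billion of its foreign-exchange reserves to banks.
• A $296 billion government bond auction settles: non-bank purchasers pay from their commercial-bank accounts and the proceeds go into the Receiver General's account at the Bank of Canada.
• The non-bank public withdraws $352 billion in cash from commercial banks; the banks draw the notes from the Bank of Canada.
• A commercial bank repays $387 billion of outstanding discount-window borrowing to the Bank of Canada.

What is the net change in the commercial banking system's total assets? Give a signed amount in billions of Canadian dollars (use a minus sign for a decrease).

-$1035 billion

FX sale $353 billion: just an asset swap on bank balance sheets → 0.
Government account inflow $296 billion: bank balance sheets shrink → −$296B.
Currency withdrawal $352 billion: bank balance sheets shrink → −$352B.
Discount-window repayment $387 billion: bank balance sheets shrink → −$387B.
Net: 0 − 296 − 352 − 387 = -$1035 billion.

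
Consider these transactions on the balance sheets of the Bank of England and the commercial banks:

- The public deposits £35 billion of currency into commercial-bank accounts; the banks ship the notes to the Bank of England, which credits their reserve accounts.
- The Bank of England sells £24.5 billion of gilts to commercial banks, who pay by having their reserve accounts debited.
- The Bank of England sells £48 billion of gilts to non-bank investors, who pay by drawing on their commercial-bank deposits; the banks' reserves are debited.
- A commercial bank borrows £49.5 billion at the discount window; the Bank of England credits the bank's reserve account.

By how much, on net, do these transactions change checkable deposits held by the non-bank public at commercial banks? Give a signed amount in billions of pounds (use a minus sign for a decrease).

-£13 billion

Currency deposit £35 billion: non-bank counterparties' bank balances rise → +£35B.
OMO sale (to banks) £24.5 billion: the counterparty is a bank, so public deposits are unchanged → 0.
Asset sale (to non-banks) £48 billion: non-bank counterparties' bank balances fall → −£48B.
Discount-window loan £49.5 billion: the counterparty is a bank, so public deposits are unchanged → 0.
Net: 35 + 0 − 48 + 0 = -£13 billion.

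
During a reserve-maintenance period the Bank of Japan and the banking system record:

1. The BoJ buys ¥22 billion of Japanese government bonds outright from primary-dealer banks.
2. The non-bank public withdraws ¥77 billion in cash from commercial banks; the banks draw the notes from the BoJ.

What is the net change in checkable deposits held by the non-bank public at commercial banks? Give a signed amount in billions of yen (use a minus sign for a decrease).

-¥77 billion

BoJ balance sheet:
  Assets:      Securities +¥22B
  Liabilities: Bank reserves −¥55B, Currency in circulation +¥77B
Commercial banking system:
  Assets:      Reserves at CB −¥55B, Securities −¥22B
  Liabilities: Checkable deposits −¥77B
So the change in checkable deposits held by the non-bank public at commercial banks is -¥77 billion.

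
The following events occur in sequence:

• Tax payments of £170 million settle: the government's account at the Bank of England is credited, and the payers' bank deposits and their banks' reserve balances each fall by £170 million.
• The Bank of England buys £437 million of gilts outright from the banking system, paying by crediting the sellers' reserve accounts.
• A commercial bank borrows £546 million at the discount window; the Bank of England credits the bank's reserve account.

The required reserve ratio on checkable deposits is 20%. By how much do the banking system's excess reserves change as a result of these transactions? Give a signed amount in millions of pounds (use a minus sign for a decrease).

+£847 million

Government account inflow £170 million: reserves −£170M, deposits −£170M.
OMO purchase (from banks) £437 million: reserves +£437M, deposits 0.
Discount-window loan £546 million: reserves +£546M, deposits 0.
Totals: Δreserves = +£813M, Δdeposits = −£170M.
Δrequired reserves = 20% × −£170M = −£34M.
Δexcess reserves = Δreserves − Δrequired = +£813M − (−£34M) = +£847 million.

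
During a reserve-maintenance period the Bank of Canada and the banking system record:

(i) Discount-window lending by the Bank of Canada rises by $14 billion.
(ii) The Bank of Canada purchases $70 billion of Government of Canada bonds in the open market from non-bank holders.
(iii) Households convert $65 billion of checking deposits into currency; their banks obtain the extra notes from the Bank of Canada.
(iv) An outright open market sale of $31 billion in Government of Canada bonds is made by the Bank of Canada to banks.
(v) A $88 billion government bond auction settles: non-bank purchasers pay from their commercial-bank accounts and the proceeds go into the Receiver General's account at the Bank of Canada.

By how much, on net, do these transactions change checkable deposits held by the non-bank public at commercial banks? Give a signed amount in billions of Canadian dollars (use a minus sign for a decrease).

-$83 billion

Bank of Canada balance sheet:
  Assets:      Securities +$39B, Loans to banks +$14B
  Liabilities: Bank reserves −$100B, Currency in circulation +$65B, Government deposits +$88B
Commercial banking system:
  Assets:      Reserves at CB −$100B, Securities +$31B
  Liabilities: Checkable deposits −$83B, Borrowings from CB +$14B
So the change in checkable deposits held by the non-bank public at commercial banks is -$83 billion.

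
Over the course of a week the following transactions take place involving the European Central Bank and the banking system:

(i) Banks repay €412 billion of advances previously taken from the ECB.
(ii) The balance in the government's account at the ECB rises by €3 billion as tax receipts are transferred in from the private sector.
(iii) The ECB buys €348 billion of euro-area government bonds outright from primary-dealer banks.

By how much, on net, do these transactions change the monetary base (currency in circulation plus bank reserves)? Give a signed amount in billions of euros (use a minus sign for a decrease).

-€67 billion

Discount-window repayment €412 billion: ECB balance sheet contracts → −€412B.
Government account inflow €3 billion: reserves shift to a non-base liability → −€3B.
OMO purchase (from banks) €348 billion: ECB balance sheet expands → +€348B.
Net: −412 − 3 + 348 = -€67 billion.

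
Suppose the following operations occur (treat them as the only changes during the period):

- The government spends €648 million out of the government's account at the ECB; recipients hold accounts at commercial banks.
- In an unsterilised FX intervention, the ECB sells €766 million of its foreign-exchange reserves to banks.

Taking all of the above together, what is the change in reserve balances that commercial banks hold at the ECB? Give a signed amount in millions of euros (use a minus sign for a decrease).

-€118 million

Government spending €648 million: government payments flow into bank reserve accounts → +€648M.
FX sale €766 million: the buying banks pay out of their reserve balances → −€766M.
Net: 648 − 766 = -€118 million.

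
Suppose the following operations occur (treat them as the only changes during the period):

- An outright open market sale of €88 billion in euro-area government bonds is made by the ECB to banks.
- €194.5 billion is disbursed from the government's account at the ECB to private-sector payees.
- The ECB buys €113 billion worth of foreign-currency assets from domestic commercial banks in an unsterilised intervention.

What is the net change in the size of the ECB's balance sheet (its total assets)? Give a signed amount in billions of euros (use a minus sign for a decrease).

ECB balance sheet:
  Assets:      Securities −€88B, Foreign assets +€113B
  Liabilities: Bank reserves +€219.5B, Government deposits −€194.5B
Commercial banking system:
  Assets:      Reserves at CB +€219.5B, Securities +€88B, Foreign assets −€113B
  Liabilities: Checkable deposits +€194.5B
Change in total ECB assets = +€25 billion.

+€25 billion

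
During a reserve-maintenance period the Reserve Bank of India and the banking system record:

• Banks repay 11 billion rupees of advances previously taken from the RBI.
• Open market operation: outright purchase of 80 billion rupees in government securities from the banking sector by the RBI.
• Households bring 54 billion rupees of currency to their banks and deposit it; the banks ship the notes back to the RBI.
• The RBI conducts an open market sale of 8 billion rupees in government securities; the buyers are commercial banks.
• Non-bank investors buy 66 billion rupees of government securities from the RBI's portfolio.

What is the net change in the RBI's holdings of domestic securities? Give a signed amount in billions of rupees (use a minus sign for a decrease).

+6 billion

RBI balance sheet:
  Assets:      Securities +6B, Loans to banks −11B
  Liabilities: Bank reserves +49B, Currency in circulation −54B
So the change in the RBI's holdings of domestic securities is +6 billion.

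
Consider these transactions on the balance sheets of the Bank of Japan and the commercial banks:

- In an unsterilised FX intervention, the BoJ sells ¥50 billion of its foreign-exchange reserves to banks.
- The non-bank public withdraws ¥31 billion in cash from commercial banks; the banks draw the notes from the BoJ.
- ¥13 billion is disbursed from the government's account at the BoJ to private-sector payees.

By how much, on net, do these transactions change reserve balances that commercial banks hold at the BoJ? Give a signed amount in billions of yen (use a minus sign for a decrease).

-¥68 billion

BoJ balance sheet:
  Assets:      Foreign assets −¥50B
  Liabilities: Bank reserves −¥68B, Currency in circulation +¥31B, Government deposits −¥13B
Commercial banking system:
  Assets:      Reserves at CB −¥68B, Foreign assets +¥50B
  Liabilities: Checkable deposits −¥18B
So the change in reserve balances that commercial banks hold at the BoJ is -¥68 billion.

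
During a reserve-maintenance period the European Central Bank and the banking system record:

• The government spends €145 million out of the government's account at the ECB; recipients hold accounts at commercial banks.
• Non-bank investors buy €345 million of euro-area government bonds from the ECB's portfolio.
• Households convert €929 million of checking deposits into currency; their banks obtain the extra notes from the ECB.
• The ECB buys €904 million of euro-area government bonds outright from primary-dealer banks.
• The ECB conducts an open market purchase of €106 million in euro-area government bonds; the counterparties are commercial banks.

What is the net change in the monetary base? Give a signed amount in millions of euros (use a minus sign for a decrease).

+€810 million

ECB balance sheet:
  Assets:      Securities +€665M
  Liabilities: Bank reserves −€119M, Currency in circulation +€929M, Government deposits −€145M
Monetary base = currency + reserves: +€929M + (−€119M) = +€810 million.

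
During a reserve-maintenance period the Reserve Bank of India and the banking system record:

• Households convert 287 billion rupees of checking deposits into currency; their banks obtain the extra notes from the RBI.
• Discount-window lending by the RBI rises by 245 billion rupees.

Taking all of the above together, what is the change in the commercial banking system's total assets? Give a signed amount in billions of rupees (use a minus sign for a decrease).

Currency withdrawal 287 billion rupees: bank balance sheets shrink → −287B.
Discount-window loan 245 billion rupees: bank balance sheets expand → +245B.
Net: −287 + 245 = -42 billion.

-42 billion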